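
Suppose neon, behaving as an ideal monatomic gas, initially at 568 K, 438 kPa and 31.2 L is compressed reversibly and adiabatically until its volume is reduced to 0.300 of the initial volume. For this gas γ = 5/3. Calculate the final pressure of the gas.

Adiabatic: TV^(γ−1) = const ⇒ T₂ = 568×(3.33)^0.667 = 1270 K; PV^γ = const ⇒ P₂ = 3260 kPa.

3260 kPa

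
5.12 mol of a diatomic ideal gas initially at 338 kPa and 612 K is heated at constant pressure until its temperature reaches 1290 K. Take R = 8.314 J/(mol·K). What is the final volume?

V₁ = nRT₁/P₁ = 5.12×8.314×612/338 = 77.1 L.
Isobaric: P stays 338 kPa; V/T = const ⇒ T₂ = 1290 K, V₂ = 162 L.

162 L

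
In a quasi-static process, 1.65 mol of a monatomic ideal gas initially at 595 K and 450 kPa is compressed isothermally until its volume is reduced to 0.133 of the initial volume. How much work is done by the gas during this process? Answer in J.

V₁ = nRT₁/P₁ = 1.65×8.314×595/450 = 18.1 L.
Isothermal: T stays 595 K; PV = const ⇒ V₂ = 2.41 L, P₂ = 3380 kPa.
W = nRT ln(V₂/V₁) = 1.65×8.314×595×ln(0.133) = -16500 J.

-16500 J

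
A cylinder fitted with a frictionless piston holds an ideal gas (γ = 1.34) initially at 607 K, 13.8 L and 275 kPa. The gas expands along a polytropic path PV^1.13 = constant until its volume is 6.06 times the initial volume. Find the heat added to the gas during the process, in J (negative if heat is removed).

n = P₁V₁/(RT₁) = 275×13.8/(8.314×607) = 0.752 mol.
Polytropic n=1.13: T₂ = T₁(V₁/V₂)^(n−1) = 607×(0.165)^0.13 = 480 K; P₂ = P₁(V₁/V₂)^n = 35.9 kPa.
W = (P₁V₁−P₂V₂)/(n−1) = (275×13.8−35.9×83.6)/0.13 = 6100 J.
ΔU = nCvΔT = 0.752×24.5×(480−607) = -2330 J.
Q = ΔU + W = 3770 J.

3770 J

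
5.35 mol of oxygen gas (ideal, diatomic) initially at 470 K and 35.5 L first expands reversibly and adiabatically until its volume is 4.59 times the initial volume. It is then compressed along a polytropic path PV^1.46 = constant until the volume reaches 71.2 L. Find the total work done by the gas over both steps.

P₁ = nRT₁/V₁ = 5.35×8.314×470/35.5 = 589 kPa.
Step 1 — Adiabatic: TV^(γ−1) = const ⇒ T₂ = 470×(0.218)^0.400 = 255 K; PV^γ = const ⇒ P₂ = 69.7 kPa.
ΔU = nCvΔT = 5.35×20.8×(255−470) = -23900 J.
Q = 0 for an adiabatic process, so W = −ΔU = 23900 J.
State after step 1: P = 69.7 kPa, V = 163 L, T = 255 K.
Step 2 — Polytropic n=1.46: T₂ = T₁(V₁/V₂)^(n−1) = 255×(2.29)^0.46 = 374 K; P₂ = P₁(V₁/V₂)^n = 234 kPa.
W = (P₁V₁−P₂V₂)/(n−1) = (69.7×163−234×71.2)/0.46 = -11500 J.
ΔU = nCvΔT = 5.35×20.8×(374−255) = 13200 J.
Q = ΔU + W = 1720 J.
Net over both steps: W = 12400 J, Q = 1720 J, ΔU = -10700 J.

12400 J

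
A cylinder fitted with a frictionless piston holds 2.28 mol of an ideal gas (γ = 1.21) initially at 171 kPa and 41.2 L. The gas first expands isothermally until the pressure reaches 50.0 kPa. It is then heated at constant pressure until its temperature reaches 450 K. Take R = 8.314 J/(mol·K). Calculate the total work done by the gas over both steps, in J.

10100 J

T₁ = P₁V₁/(nR) = 171×41.2/(2.28×8.314) = 372 K.
Step 1 — Isothermal: T stays 372 K; PV = const ⇒ V₂ = 141 L, P₂ = 50.0 kPa.
ΔU = 0 (ideal gas, T constant).
W = nRT ln(V₂/V₁) = 2.28×8.314×372×ln(3.42) = 8660 J.
Q = ΔU + W = 8660 J.
State after step 1: P = 50.0 kPa, V = 141 L, T = 372 K.
Step 2 — Isobaric: P stays 50.0 kPa; V/T = const ⇒ T₂ = 450 K, V₂ = 171 L.
W = PΔV = 50.0×(171−141) kPa·L = 1480 J.
ΔU = nCvΔT = 2.28×39.6×(450−372) = 7070 J.
Q = ΔU + W = nCpΔT = 8560 J.
Net over both steps: W = 10100 J, Q = 17200 J, ΔU = 7070 J.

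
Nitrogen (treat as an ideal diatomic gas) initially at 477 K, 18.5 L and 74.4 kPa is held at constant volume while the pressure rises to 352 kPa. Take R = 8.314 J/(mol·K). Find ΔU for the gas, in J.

n = P₁V₁/(RT₁) = 74.4×18.5/(8.314×477) = 0.347 mol.
Isochoric: V stays 18.5 L; P/T = const ⇒ T₂ = 2260 K, P₂ = 352 kPa.
For an ideal gas ΔU = nCvΔT with Cv = (5/2)R = 20.8 J/(mol·K).
ΔU = 0.347×20.8×(2260−477) = 12800 J.

12800 J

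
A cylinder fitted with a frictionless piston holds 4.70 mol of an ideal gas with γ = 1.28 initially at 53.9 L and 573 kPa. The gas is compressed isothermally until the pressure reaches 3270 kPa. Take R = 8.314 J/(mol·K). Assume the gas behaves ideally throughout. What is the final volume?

9.44 L

T₁ = P₁V₁/(nR) = 573×53.9/(4.70×8.314) = 790 K.
Isothermal: T stays 790 K; PV = const ⇒ V₂ = 9.44 L, P₂ = 3270 kPa.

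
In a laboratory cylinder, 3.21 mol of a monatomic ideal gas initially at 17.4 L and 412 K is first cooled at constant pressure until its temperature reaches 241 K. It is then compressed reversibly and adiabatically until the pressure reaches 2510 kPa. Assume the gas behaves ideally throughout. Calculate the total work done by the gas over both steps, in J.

-11700 J

P₁ = nRT₁/V₁ = 3.21×8.314×412/17.4 = 632 kPa.
Step 1 — Isobaric: P stays 632 kPa; V/T = const ⇒ T₂ = 241 K, V₂ = 10.2 L.
W = PΔV = 632×(10.2−17.4) kPa·L = -4560 J.
ΔU = nCvΔT = 3.21×12.5×(241−412) = -6850 J.
Q = ΔU + W = nCpΔT = -11400 J.
State after step 1: P = 632 kPa, V = 10.2 L, T = 241 K.
Step 2 — Adiabatic: T₂/T₁ = (P₂/P₁)^((γ−1)/γ) ⇒ T₂ = 241×(3.97)^0.400 = 418 K; V₂ = 4.45 L.
ΔU = nCvΔT = 3.21×12.5×(418−241) = 7100 J.
Q = 0 for an adiabatic process, so W = −ΔU = -7100 J.
Net over both steps: W = -11700 J, Q = -11400 J, ΔU = 257 J.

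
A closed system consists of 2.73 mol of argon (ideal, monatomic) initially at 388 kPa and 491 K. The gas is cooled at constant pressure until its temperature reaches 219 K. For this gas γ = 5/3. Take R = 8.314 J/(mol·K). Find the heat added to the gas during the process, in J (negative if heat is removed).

-15400 J

V₁ = nRT₁/P₁ = 2.73×8.314×491/388 = 28.7 L.
Isobaric: P stays 388 kPa; V/T = const ⇒ T₂ = 219 K, V₂ = 12.8 L.
W = PΔV = 388×(12.8−28.7) kPa·L = -6170 J.
ΔU = nCvΔT = 2.73×12.5×(219−491) = -9260 J.
Q = ΔU + W = nCpΔT = -15400 J.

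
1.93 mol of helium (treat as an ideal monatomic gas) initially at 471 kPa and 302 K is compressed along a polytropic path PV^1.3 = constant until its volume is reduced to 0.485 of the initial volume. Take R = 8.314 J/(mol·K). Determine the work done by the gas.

-3920 J

V₁ = nRT₁/P₁ = 1.93×8.314×302/471 = 10.3 L.
Polytropic n=1.3: T₂ = T₁(V₁/V₂)^(n−1) = 302×(2.06)^0.30 = 375 K; P₂ = P₁(V₁/V₂)^n = 1210 kPa.
W = (P₁V₁−P₂V₂)/(n−1) = (471×10.3−1210×4.99)/0.30 = -3920 J.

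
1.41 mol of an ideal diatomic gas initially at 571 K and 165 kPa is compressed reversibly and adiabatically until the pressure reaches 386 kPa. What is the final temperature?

728 K

V₁ = nRT₁/P₁ = 1.41×8.314×571/165 = 40.6 L.
Adiabatic: T₂/T₁ = (P₂/P₁)^((γ−1)/γ) ⇒ T₂ = 571×(2.34)^0.286 = 728 K; V₂ = 22.1 L.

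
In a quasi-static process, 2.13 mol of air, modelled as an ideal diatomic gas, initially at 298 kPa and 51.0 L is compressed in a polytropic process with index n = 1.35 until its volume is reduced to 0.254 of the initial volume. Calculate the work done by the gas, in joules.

-26700 J

T₁ = P₁V₁/(nR) = 298×51.0/(2.13×8.314) = 858 K.
Polytropic n=1.35: T₂ = T₁(V₁/V₂)^(n−1) = 858×(3.94)^0.35 = 1390 K; P₂ = P₁(V₁/V₂)^n = 1900 kPa.
W = (P₁V₁−P₂V₂)/(n−1) = (298×51.0−1900×13.0)/0.35 = -26700 J.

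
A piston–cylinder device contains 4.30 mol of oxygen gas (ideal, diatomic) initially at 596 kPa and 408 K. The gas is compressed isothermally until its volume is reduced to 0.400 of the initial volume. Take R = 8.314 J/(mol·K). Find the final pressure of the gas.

1490 kPa

V₁ = nRT₁/P₁ = 4.30×8.314×408/596 = 24.5 L.
Isothermal: T stays 408 K; PV = const ⇒ V₂ = 9.79 L, P₂ = 1490 kPa.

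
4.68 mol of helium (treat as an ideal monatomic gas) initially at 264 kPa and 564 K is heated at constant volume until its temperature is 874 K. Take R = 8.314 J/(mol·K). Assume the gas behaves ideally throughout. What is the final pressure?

V₁ = nRT₁/P₁ = 4.68×8.314×564/264 = 83.1 L.
Isochoric: V stays 83.1 L; P/T = const ⇒ T₂ = 874 K, P₂ = 409 kPa.

409 kPa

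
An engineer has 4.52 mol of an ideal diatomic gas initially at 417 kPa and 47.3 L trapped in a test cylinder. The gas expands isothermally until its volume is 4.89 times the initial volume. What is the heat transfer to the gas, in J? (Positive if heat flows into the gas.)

31300 J

T₁ = P₁V₁/(nR) = 417×47.3/(4.52×8.314) = 525 K.
Isothermal: T stays 525 K; PV = const ⇒ V₂ = 231 L, P₂ = 85.3 kPa.
ΔU = 0 (ideal gas, T constant).
W = nRT ln(V₂/V₁) = 4.52×8.314×525×ln(4.89) = 31300 J.
Q = ΔU + W = 31300 J.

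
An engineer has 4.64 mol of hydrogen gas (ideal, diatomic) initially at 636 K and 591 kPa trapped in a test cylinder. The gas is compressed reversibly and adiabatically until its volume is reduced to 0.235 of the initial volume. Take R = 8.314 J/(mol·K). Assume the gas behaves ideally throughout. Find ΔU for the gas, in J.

48100 J

V₁ = nRT₁/P₁ = 4.64×8.314×636/591 = 41.5 L.
Adiabatic: TV^(γ−1) = const ⇒ T₂ = 636×(4.26)^0.400 = 1140 K; PV^γ = const ⇒ P₂ = 4490 kPa.
For an ideal gas ΔU = nCvΔT with Cv = (5/2)R = 20.8 J/(mol·K).
ΔU = 4.64×20.8×(1140−636) = 48100 J.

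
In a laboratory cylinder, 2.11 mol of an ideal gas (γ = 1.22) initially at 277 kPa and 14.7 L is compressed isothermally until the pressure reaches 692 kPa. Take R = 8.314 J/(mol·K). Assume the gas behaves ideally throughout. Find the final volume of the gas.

5.88 L

T₁ = P₁V₁/(nR) = 277×14.7/(2.11×8.314) = 232 K.
Isothermal: T stays 232 K; PV = const ⇒ V₂ = 5.88 L, P₂ = 692 kPa.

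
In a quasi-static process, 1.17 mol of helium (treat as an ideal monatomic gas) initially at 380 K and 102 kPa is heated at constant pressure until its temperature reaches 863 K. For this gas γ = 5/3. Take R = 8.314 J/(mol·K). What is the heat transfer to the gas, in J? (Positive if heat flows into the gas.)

V₁ = nRT₁/P₁ = 1.17×8.314×380/102 = 36.2 L.
Isobaric: P stays 102 kPa; V/T = const ⇒ T₂ = 863 K, V₂ = 82.3 L.
W = PΔV = 102×(82.3−36.2) kPa·L = 4700 J.
ΔU = nCvΔT = 1.17×12.5×(863−380) = 7050 J.
Q = ΔU + W = nCpΔT = 11700 J.

11700 J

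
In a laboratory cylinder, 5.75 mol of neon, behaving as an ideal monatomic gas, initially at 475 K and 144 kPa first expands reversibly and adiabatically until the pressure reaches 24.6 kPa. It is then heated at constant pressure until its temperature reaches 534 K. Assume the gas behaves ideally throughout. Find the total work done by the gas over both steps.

V₁ = nRT₁/P₁ = 5.75×8.314×475/144 = 158 L.
Step 1 — Adiabatic: T₂/T₁ = (P₂/P₁)^((γ−1)/γ) ⇒ T₂ = 475×(0.171)^0.400 = 234 K; V₂ = 455 L.
ΔU = nCvΔT = 5.75×12.5×(234−475) = -17300 J.
Q = 0 for an adiabatic process, so W = −ΔU = 17300 J.
State after step 1: P = 24.6 kPa, V = 455 L, T = 234 K.
Step 2 — Isobaric: P stays 24.6 kPa; V/T = const ⇒ T₂ = 534 K, V₂ = 1040 L.
W = PΔV = 24.6×(1040−455) kPa·L = 14300 J.
ΔU = nCvΔT = 5.75×12.5×(534−234) = 21500 J.
Q = ΔU + W = nCpΔT = 35800 J.
Net over both steps: W = 31600 J, Q = 35800 J, ΔU = 4230 J.

31600 J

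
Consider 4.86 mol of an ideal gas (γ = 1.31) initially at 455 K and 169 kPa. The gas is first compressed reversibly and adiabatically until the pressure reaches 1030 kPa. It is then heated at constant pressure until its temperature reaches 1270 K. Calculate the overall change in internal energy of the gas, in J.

V₁ = nRT₁/P₁ = 4.86×8.314×455/169 = 109 L.
Step 1 — Adiabatic: T₂/T₁ = (P₂/P₁)^((γ−1)/γ) ⇒ T₂ = 455×(6.09)^0.237 = 698 K; V₂ = 27.4 L.
ΔU = nCvΔT = 4.86×26.8×(698−455) = 31700 J.
Q = 0 for an adiabatic process, so W = −ΔU = -31700 J.
State after step 1: P = 1030 kPa, V = 27.4 L, T = 698 K.
Step 2 — Isobaric: P stays 1030 kPa; V/T = const ⇒ T₂ = 1270 K, V₂ = 49.8 L.
W = PΔV = 1030×(49.8−27.4) kPa·L = 23100 J.
ΔU = nCvΔT = 4.86×26.8×(1270−698) = 74600 J.
Q = ΔU + W = nCpΔT = 97700 J.
Net over both steps: W = -8540 J, Q = 97700 J, ΔU = 106000 J.

106000 J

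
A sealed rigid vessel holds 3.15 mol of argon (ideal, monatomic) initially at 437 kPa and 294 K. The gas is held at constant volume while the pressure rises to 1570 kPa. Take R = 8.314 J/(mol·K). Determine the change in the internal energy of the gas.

29900 J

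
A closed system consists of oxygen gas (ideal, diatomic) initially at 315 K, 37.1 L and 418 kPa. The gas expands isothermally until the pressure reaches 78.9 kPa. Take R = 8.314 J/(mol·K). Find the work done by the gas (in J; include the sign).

n = P₁V₁/(RT₁) = 418×37.1/(8.314×315) = 5.92 mol.
Isothermal: T stays 315 K; PV = const ⇒ V₂ = 197 L, P₂ = 78.9 kPa.
W = nRT ln(V₂/V₁) = 5.92×8.314×315×ln(5.30) = 25900 J.

25900 J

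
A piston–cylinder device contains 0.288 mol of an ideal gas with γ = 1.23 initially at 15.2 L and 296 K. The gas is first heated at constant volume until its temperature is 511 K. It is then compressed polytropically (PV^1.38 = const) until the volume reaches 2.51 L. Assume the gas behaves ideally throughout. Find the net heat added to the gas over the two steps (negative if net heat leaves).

P₁ = nRT₁/V₁ = 0.288×8.314×296/15.2 = 46.6 kPa.
Step 1 — Isochoric: V stays 15.2 L; P/T = const ⇒ T₂ = 511 K, P₂ = 80.5 kPa.
W = 0 (no volume change).
ΔU = nCvΔT = 0.288×36.1×(511−296) = 2240 J.
Q = ΔU = 2240 J.
State after step 1: P = 80.5 kPa, V = 15.2 L, T = 511 K.
Step 2 — Polytropic n=1.38: T₂ = T₁(V₁/V₂)^(n−1) = 511×(6.06)^0.38 = 1010 K; P₂ = P₁(V₁/V₂)^n = 966 kPa.
W = (P₁V₁−P₂V₂)/(n−1) = (80.5×15.2−966×2.51)/0.38 = -3160 J.
ΔU = nCvΔT = 0.288×36.1×(1010−511) = 5230 J.
Q = ΔU + W = 2060 J.
Net over both steps: W = -3160 J, Q = 4300 J, ΔU = 7470 J.

4300 J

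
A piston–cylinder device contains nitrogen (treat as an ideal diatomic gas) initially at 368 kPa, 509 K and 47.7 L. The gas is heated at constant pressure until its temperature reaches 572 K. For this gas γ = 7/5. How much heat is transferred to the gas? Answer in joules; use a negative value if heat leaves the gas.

7600 J

n = P₁V₁/(RT₁) = 368×47.7/(8.314×509) = 4.15 mol.
Isobaric: P stays 368 kPa; V/T = const ⇒ T₂ = 572 K, V₂ = 53.6 L.
W = PΔV = 368×(53.6−47.7) kPa·L = 2170 J.
ΔU = nCvΔT = 4.15×20.8×(572−509) = 5430 J.
Q = ΔU + W = nCpΔT = 7600 J.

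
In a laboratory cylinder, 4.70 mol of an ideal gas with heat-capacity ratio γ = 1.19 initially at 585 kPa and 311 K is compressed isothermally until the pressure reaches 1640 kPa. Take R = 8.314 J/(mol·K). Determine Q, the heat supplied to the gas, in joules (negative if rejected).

V₁ = nRT₁/P₁ = 4.70×8.314×311/585 = 20.8 L.
Isothermal: T stays 311 K; PV = const ⇒ V₂ = 7.41 L, P₂ = 1640 kPa.
ΔU = 0 (ideal gas, T constant).
W = nRT ln(V₂/V₁) = 4.70×8.314×311×ln(0.357) = -12500 J.
Q = ΔU + W = -12500 J.

-12500 J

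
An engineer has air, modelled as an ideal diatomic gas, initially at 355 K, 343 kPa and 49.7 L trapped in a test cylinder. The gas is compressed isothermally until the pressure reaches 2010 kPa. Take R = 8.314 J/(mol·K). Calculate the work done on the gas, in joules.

30100 J

n = P₁V₁/(RT₁) = 343×49.7/(8.314×355) = 5.78 mol.
Isothermal: T stays 355 K; PV = const ⇒ V₂ = 8.48 L, P₂ = 2010 kPa.
W = nRT ln(V₂/V₁) = 5.78×8.314×355×ln(0.171) = -30100 J.
Work done on the gas = −W_by = 30100 J.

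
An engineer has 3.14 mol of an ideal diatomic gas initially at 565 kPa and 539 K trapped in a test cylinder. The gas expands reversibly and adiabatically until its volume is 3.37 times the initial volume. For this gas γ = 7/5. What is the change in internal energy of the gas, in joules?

-13500 J

V₁ = nRT₁/P₁ = 3.14×8.314×539/565 = 24.9 L.
Adiabatic: TV^(γ−1) = const ⇒ T₂ = 539×(0.297)^0.400 = 332 K; PV^γ = const ⇒ P₂ = 103 kPa.
For an ideal gas ΔU = nCvΔT with Cv = (5/2)R = 20.8 J/(mol·K).
ΔU = 3.14×20.8×(332−539) = -13500 J.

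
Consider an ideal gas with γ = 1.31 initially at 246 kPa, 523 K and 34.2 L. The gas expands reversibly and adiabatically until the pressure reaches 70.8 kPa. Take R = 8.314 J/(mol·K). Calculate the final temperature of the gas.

389 K

Adiabatic: T₂/T₁ = (P₂/P₁)^((γ−1)/γ) ⇒ T₂ = 523×(0.288)^0.237 = 389 K; V₂ = 88.5 L.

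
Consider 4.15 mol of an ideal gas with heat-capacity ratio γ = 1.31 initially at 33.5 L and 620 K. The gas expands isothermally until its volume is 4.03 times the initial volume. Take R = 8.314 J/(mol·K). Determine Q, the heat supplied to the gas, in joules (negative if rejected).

29800 J

P₁ = nRT₁/V₁ = 4.15×8.314×620/33.5 = 639 kPa.
Isothermal: T stays 620 K; PV = const ⇒ V₂ = 135 L, P₂ = 158 kPa.
ΔU = 0 (ideal gas, T constant).
W = nRT ln(V₂/V₁) = 4.15×8.314×620×ln(4.03) = 29800 J.
Q = ΔU + W = 29800 J.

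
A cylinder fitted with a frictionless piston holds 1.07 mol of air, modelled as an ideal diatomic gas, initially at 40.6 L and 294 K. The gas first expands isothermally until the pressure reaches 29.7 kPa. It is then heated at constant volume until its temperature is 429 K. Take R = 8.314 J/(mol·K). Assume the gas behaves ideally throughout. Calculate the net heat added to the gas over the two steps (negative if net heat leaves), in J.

5030 J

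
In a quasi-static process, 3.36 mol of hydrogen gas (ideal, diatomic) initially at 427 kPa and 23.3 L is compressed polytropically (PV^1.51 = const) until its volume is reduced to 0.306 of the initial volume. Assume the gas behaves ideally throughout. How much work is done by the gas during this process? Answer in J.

-16200 J

T₁ = P₁V₁/(nR) = 427×23.3/(3.36×8.314) = 356 K.
Polytropic n=1.51: T₂ = T₁(V₁/V₂)^(n−1) = 356×(3.27)^0.51 = 652 K; P₂ = P₁(V₁/V₂)^n = 2550 kPa.
W = (P₁V₁−P₂V₂)/(n−1) = (427×23.3−2550×7.13)/0.51 = -16200 J.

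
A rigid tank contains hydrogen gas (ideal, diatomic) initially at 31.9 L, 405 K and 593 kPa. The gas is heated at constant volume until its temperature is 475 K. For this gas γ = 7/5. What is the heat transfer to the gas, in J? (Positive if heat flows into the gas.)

8170 J

n = P₁V₁/(RT₁) = 593×31.9/(8.314×405) = 5.62 mol.
Isochoric: V stays 31.9 L; P/T = const ⇒ T₂ = 475 K, P₂ = 695 kPa.
W = 0 (no volume change).
ΔU = nCvΔT = 5.62×20.8×(475−405) = 8170 J.
Q = ΔU = 8170 J.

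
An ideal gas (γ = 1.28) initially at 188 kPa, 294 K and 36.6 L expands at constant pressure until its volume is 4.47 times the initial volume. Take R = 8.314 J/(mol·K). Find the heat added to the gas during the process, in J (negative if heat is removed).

n = P₁V₁/(RT₁) = 188×36.6/(8.314×294) = 2.82 mol.
Isobaric: P stays 188 kPa; V/T = const ⇒ T₂ = 1310 K, V₂ = 164 L.
W = PΔV = 188×(164−36.6) kPa·L = 23900 J.
ΔU = nCvΔT = 2.82×29.7×(1310−294) = 85300 J.
Q = ΔU + W = nCpΔT = 109000 J.

109000 J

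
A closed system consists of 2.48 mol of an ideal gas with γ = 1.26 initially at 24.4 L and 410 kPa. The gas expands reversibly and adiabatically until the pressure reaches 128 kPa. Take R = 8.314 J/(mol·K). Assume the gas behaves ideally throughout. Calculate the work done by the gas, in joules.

8220 J

T₁ = P₁V₁/(nR) = 410×24.4/(2.48×8.314) = 485 K.
Adiabatic: T₂/T₁ = (P₂/P₁)^((γ−1)/γ) ⇒ T₂ = 485×(0.312)^0.206 = 382 K; V₂ = 61.5 L.
ΔU = nCvΔT = 2.48×32.0×(382−485) = -8220 J.
Q = 0 for an adiabatic process, so W = −ΔU = 8220 J.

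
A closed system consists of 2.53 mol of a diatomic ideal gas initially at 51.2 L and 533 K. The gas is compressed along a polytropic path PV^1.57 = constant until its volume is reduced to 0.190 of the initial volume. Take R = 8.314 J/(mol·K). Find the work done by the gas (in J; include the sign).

-31000 J

P₁ = nRT₁/V₁ = 2.53×8.314×533/51.2 = 219 kPa.
Polytropic n=1.57: T₂ = T₁(V₁/V₂)^(n−1) = 533×(5.26)^0.57 = 1370 K; P₂ = P₁(V₁/V₂)^n = 2970 kPa.
W = (P₁V₁−P₂V₂)/(n−1) = (219×51.2−2970×9.73)/0.57 = -31000 J.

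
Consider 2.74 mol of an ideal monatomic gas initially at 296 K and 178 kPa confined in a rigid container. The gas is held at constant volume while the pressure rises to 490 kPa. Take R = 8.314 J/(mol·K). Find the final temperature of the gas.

V₁ = nRT₁/P₁ = 2.74×8.314×296/178 = 37.9 L.
Isochoric: V stays 37.9 L; P/T = const ⇒ T₂ = 815 K, P₂ = 490 kPa.

815 K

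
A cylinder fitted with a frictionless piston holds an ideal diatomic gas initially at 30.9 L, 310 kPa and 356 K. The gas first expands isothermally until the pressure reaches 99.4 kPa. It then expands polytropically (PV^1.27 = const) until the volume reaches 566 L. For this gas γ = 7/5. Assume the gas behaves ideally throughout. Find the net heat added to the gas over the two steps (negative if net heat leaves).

n = P₁V₁/(RT₁) = 310×30.9/(8.314×356) = 3.24 mol.
Step 1 — Isothermal: T stays 356 K; PV = const ⇒ V₂ = 96.4 L, P₂ = 99.4 kPa.
ΔU = 0 (ideal gas, T constant).
W = nRT ln(V₂/V₁) = 3.24×8.314×356×ln(3.12) = 10900 J.
Q = ΔU + W = 10900 J.
State after step 1: P = 99.4 kPa, V = 96.4 L, T = 356 K.
Step 2 — Polytropic n=1.27: T₂ = T₁(V₁/V₂)^(n−1) = 356×(0.170)^0.27 = 221 K; P₂ = P₁(V₁/V₂)^n = 10.5 kPa.
W = (P₁V₁−P₂V₂)/(n−1) = (99.4×96.4−10.5×566)/0.27 = 13500 J.
ΔU = nCvΔT = 3.24×20.8×(221−356) = -9100 J.
Q = ΔU + W = 4380 J.
Net over both steps: W = 24400 J, Q = 15300 J, ΔU = -9100 J.

15300 J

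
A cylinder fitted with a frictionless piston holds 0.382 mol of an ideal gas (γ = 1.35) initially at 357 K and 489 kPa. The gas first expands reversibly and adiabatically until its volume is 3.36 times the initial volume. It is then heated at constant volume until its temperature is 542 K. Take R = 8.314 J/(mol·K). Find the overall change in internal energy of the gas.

V₁ = nRT₁/P₁ = 0.382×8.314×357/489 = 2.32 L.
Step 1 — Adiabatic: TV^(γ−1) = const ⇒ T₂ = 357×(0.298)^0.350 = 234 K; PV^γ = const ⇒ P₂ = 95.2 kPa.
ΔU = nCvΔT = 0.382×23.8×(234−357) = -1120 J.
Q = 0 for an adiabatic process, so W = −ΔU = 1120 J.
State after step 1: P = 95.2 kPa, V = 7.79 L, T = 234 K.
Step 2 — Isochoric: V stays 7.79 L; P/T = const ⇒ T₂ = 542 K, P₂ = 221 kPa.
W = 0 (no volume change).
ΔU = nCvΔT = 0.382×23.8×(542−234) = 2800 J.
Q = ΔU = 2800 J.
Net over both steps: W = 1120 J, Q = 2800 J, ΔU = 1680 J.

1680 J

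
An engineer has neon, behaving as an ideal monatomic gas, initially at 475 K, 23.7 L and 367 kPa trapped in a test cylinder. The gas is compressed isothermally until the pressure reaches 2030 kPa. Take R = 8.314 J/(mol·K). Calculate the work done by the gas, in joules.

n = P₁V₁/(RT₁) = 367×23.7/(8.314×475) = 2.20 mol.
Isothermal: T stays 475 K; PV = const ⇒ V₂ = 4.28 L, P₂ = 2030 kPa.
W = nRT ln(V₂/V₁) = 2.20×8.314×475×ln(0.181) = -14900 J.

-14900 J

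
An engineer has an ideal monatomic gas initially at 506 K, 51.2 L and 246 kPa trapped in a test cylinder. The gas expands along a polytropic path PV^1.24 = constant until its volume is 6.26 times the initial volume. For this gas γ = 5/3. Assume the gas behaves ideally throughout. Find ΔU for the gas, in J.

-6730 J

n = P₁V₁/(RT₁) = 246×51.2/(8.314×506) = 2.99 mol.
Polytropic n=1.24: T₂ = T₁(V₁/V₂)^(n−1) = 506×(0.160)^0.24 = 326 K; P₂ = P₁(V₁/V₂)^n = 25.3 kPa.
For an ideal gas ΔU = nCvΔT with Cv = (3/2)R = 12.5 J/(mol·K).
ΔU = 2.99×12.5×(326−506) = -6730 J.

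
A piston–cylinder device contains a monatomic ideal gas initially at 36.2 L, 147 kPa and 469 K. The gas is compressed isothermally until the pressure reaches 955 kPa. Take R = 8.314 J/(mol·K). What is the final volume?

Isothermal: T stays 469 K; PV = const ⇒ V₂ = 5.57 L, P₂ = 955 kPa.

5.57 L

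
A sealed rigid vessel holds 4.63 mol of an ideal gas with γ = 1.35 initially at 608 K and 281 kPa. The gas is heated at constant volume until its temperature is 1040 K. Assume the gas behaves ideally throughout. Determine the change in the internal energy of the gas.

47500 J

V₁ = nRT₁/P₁ = 4.63×8.314×608/281 = 83.3 L.
Isochoric: V stays 83.3 L; P/T = const ⇒ T₂ = 1040 K, P₂ = 481 kPa.
For an ideal gas ΔU = nCvΔT with Cv = R/(γ−1) = 23.8 J/(mol·K).
ΔU = 4.63×23.8×(1040−608) = 47500 J.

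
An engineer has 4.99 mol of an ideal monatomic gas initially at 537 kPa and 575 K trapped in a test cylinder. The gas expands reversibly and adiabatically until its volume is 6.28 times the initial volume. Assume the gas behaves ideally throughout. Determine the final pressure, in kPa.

25.1 kPa

V₁ = nRT₁/P₁ = 4.99×8.314×575/537 = 44.4 L.
Adiabatic: TV^(γ−1) = const ⇒ T₂ = 575×(0.159)^0.667 = 169 K; PV^γ = const ⇒ P₂ = 25.1 kPa.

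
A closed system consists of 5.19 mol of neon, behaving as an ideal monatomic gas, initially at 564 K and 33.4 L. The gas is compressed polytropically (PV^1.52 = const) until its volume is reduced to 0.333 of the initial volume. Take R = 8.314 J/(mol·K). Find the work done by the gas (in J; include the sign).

P₁ = nRT₁/V₁ = 5.19×8.314×564/33.4 = 729 kPa.
Polytropic n=1.52: T₂ = T₁(V₁/V₂)^(n−1) = 564×(3.00)^0.52 = 999 K; P₂ = P₁(V₁/V₂)^n = 3880 kPa.
W = (P₁V₁−P₂V₂)/(n−1) = (729×33.4−3880×11.1)/0.52 = -36100 J.

-36100 J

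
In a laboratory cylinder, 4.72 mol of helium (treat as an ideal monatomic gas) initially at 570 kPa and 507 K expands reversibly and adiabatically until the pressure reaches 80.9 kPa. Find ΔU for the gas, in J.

-16200 J

V₁ = nRT₁/P₁ = 4.72×8.314×507/570 = 34.9 L.
Adiabatic: T₂/T₁ = (P₂/P₁)^((γ−1)/γ) ⇒ T₂ = 507×(0.142)^0.400 = 232 K; V₂ = 113 L.
For an ideal gas ΔU = nCvΔT with Cv = (3/2)R = 12.5 J/(mol·K).
ΔU = 4.72×12.5×(232−507) = -16200 J.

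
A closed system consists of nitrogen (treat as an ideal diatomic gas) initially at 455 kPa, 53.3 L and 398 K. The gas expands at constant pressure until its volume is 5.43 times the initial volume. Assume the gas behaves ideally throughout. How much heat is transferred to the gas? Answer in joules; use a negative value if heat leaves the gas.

376000 J

n = P₁V₁/(RT₁) = 455×53.3/(8.314×398) = 7.33 mol.
Isobaric: P stays 455 kPa; V/T = const ⇒ T₂ = 2160 K, V₂ = 289 L.
W = PΔV = 455×(289−53.3) kPa·L = 107000 J.
ΔU = nCvΔT = 7.33×20.8×(2160−398) = 269000 J.
Q = ΔU + W = nCpΔT = 376000 J.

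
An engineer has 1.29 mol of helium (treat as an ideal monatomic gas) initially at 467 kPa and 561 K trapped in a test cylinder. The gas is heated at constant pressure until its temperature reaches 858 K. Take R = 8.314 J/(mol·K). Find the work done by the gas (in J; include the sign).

3190 J

V₁ = nRT₁/P₁ = 1.29×8.314×561/467 = 12.9 L.
Isobaric: P stays 467 kPa; V/T = const ⇒ T₂ = 858 K, V₂ = 19.7 L.
W = PΔV = 467×(19.7−12.9) kPa·L = 3190 J.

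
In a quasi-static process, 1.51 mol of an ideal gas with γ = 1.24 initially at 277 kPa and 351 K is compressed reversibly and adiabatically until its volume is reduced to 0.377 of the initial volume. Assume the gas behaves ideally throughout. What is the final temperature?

444 K

V₁ = nRT₁/P₁ = 1.51×8.314×351/277 = 15.9 L.
Adiabatic: TV^(γ−1) = const ⇒ T₂ = 351×(2.65)^0.240 = 444 K; PV^γ = const ⇒ P₂ = 929 kPa.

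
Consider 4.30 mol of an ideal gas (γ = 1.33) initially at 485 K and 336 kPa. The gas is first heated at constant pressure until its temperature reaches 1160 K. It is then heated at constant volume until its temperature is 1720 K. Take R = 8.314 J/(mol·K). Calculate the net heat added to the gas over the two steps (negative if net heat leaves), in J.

158000 J

V₁ = nRT₁/P₁ = 4.30×8.314×485/336 = 51.6 L.
Step 1 — Isobaric: P stays 336 kPa; V/T = const ⇒ T₂ = 1160 K, V₂ = 123 L.
W = PΔV = 336×(123−51.6) kPa·L = 24100 J.
ΔU = nCvΔT = 4.30×25.2×(1160−485) = 73100 J.
Q = ΔU + W = nCpΔT = 97300 J.
State after step 1: P = 336 kPa, V = 123 L, T = 1160 K.
Step 2 — Isochoric: V stays 123 L; P/T = const ⇒ T₂ = 1720 K, P₂ = 498 kPa.
W = 0 (no volume change).
ΔU = nCvΔT = 4.30×25.2×(1720−1160) = 60700 J.
Q = ΔU = 60700 J.
Net over both steps: W = 24100 J, Q = 158000 J, ΔU = 134000 J.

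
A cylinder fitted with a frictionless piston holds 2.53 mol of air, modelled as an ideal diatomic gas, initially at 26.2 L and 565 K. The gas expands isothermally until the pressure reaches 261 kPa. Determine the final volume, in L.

45.5 L

P₁ = nRT₁/V₁ = 2.53×8.314×565/26.2 = 454 kPa.
Isothermal: T stays 565 K; PV = const ⇒ V₂ = 45.5 L, P₂ = 261 kPa.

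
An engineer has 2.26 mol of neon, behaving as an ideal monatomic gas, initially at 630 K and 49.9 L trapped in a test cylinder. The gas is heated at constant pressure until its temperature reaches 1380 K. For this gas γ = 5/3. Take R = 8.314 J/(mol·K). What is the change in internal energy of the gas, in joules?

21100 J

P₁ = nRT₁/V₁ = 2.26×8.314×630/49.9 = 237 kPa.
Isobaric: P stays 237 kPa; V/T = const ⇒ T₂ = 1380 K, V₂ = 109 L.
For an ideal gas ΔU = nCvΔT with Cv = (3/2)R = 12.5 J/(mol·K).
ΔU = 2.26×12.5×(1380−630) = 21100 J.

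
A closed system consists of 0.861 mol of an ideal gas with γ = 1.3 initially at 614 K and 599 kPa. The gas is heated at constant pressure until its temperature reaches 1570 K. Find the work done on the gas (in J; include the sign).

V₁ = nRT₁/P₁ = 0.861×8.314×614/599 = 7.34 L.
Isobaric: P stays 599 kPa; V/T = const ⇒ T₂ = 1570 K, V₂ = 18.8 L.
W = PΔV = 599×(18.8−7.34) kPa·L = 6840 J.
Work done on the gas = −W_by = -6840 J.

-6840 J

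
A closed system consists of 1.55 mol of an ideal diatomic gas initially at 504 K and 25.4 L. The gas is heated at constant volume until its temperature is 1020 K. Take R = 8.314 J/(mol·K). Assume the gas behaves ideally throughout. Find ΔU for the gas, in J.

16600 J

P₁ = nRT₁/V₁ = 1.55×8.314×504/25.4 = 256 kPa.
Isochoric: V stays 25.4 L; P/T = const ⇒ T₂ = 1020 K, P₂ = 517 kPa.
For an ideal gas ΔU = nCvΔT with Cv = (5/2)R = 20.8 J/(mol·K).
ΔU = 1.55×20.8×(1020−504) = 16600 J.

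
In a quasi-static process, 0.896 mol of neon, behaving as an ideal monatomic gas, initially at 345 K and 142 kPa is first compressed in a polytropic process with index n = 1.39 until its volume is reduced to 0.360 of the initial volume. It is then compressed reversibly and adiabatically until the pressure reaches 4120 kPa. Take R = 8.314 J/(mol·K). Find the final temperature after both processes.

1120 K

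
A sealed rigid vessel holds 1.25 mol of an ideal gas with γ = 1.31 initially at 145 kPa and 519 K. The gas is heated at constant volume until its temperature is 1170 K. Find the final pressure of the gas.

327 kPa

V₁ = nRT₁/P₁ = 1.25×8.314×519/145 = 37.2 L.
Isochoric: V stays 37.2 L; P/T = const ⇒ T₂ = 1170 K, P₂ = 327 kPa.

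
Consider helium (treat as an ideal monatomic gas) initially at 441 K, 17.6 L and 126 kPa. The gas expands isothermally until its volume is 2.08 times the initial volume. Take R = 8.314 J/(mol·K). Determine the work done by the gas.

1620 J

n = P₁V₁/(RT₁) = 126×17.6/(8.314×441) = 0.605 mol.
Isothermal: T stays 441 K; PV = const ⇒ V₂ = 36.6 L, P₂ = 60.6 kPa.
W = nRT ln(V₂/V₁) = 0.605×8.314×441×ln(2.08) = 1620 J.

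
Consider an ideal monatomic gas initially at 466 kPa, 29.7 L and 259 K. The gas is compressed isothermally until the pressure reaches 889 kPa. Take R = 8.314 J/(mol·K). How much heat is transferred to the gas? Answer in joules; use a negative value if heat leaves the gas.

n = P₁V₁/(RT₁) = 466×29.7/(8.314×259) = 6.43 mol.
Isothermal: T stays 259 K; PV = const ⇒ V₂ = 15.6 L, P₂ = 889 kPa.
ΔU = 0 (ideal gas, T constant).
W = nRT ln(V₂/V₁) = 6.43×8.314×259×ln(0.524) = -8940 J.
Q = ΔU + W = -8940 J.

-8940 J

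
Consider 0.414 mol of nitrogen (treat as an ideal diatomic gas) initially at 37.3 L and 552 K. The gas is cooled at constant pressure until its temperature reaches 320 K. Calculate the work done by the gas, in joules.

-799 J

P₁ = nRT₁/V₁ = 0.414×8.314×552/37.3 = 50.9 kPa.
Isobaric: P stays 50.9 kPa; V/T = const ⇒ T₂ = 320 K, V₂ = 21.6 L.
W = PΔV = 50.9×(21.6−37.3) kPa·L = -799 J.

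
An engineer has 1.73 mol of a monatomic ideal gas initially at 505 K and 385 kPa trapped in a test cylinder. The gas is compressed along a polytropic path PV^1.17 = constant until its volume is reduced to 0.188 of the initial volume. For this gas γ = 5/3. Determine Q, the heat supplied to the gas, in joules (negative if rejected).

V₁ = nRT₁/P₁ = 1.73×8.314×505/385 = 18.9 L.
Polytropic n=1.17: T₂ = T₁(V₁/V₂)^(n−1) = 505×(5.32)^0.17 = 671 K; P₂ = P₁(V₁/V₂)^n = 2720 kPa.
W = (P₁V₁−P₂V₂)/(n−1) = (385×18.9−2720×3.55)/0.17 = -14000 J.
ΔU = nCvΔT = 1.73×12.5×(671−505) = 3580 J.
Q = ΔU + W = -10500 J.

-10500 J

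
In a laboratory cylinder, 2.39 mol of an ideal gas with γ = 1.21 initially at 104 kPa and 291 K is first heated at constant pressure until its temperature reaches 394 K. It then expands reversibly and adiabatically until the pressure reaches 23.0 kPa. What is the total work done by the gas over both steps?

10600 J

V₁ = nRT₁/P₁ = 2.39×8.314×291/104 = 55.6 L.
Step 1 — Isobaric: P stays 104 kPa; V/T = const ⇒ T₂ = 394 K, V₂ = 75.3 L.
W = PΔV = 104×(75.3−55.6) kPa·L = 2050 J.
ΔU = nCvΔT = 2.39×39.6×(394−291) = 9750 J.
Q = ΔU + W = nCpΔT = 11800 J.
State after step 1: P = 104 kPa, V = 75.3 L, T = 394 K.
Step 2 — Adiabatic: T₂/T₁ = (P₂/P₁)^((γ−1)/γ) ⇒ T₂ = 394×(0.221)^0.174 = 303 K; V₂ = 262 L.
ΔU = nCvΔT = 2.39×39.6×(303−394) = -8590 J.
Q = 0 for an adiabatic process, so W = −ΔU = 8590 J.
Net over both steps: W = 10600 J, Q = 11800 J, ΔU = 1160 J.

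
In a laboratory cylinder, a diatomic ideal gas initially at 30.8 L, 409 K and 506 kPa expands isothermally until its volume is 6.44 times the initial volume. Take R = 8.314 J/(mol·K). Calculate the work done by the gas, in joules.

n = P₁V₁/(RT₁) = 506×30.8/(8.314×409) = 4.58 mol.
Isothermal: T stays 409 K; PV = const ⇒ V₂ = 198 L, P₂ = 78.6 kPa.
W = nRT ln(V₂/V₁) = 4.58×8.314×409×ln(6.44) = 29000 J.

29000 J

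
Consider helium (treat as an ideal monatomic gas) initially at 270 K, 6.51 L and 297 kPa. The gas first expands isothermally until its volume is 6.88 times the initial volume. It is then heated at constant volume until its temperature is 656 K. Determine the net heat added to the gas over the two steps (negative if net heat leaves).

n = P₁V₁/(RT₁) = 297×6.51/(8.314×270) = 0.861 mol.
Step 1 — Isothermal: T stays 270 K; PV = const ⇒ V₂ = 44.8 L, P₂ = 43.2 kPa.
ΔU = 0 (ideal gas, T constant).
W = nRT ln(V₂/V₁) = 0.861×8.314×270×ln(6.88) = 3730 J.
Q = ΔU + W = 3730 J.
State after step 1: P = 43.2 kPa, V = 44.8 L, T = 270 K.
Step 2 — Isochoric: V stays 44.8 L; P/T = const ⇒ T₂ = 656 K, P₂ = 105 kPa.
W = 0 (no volume change).
ΔU = nCvΔT = 0.861×12.5×(656−270) = 4150 J.
Q = ΔU = 4150 J.
Net over both steps: W = 3730 J, Q = 7880 J, ΔU = 4150 J.

7880 J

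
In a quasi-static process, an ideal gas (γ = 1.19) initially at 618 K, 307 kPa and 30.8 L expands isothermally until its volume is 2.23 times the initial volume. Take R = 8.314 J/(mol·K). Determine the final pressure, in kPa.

138 kPa

Isothermal: T stays 618 K; PV = const ⇒ V₂ = 68.7 L, P₂ = 138 kPa.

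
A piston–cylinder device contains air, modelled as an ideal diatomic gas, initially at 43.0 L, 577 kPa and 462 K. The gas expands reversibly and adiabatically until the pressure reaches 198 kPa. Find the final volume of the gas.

Adiabatic: T₂/T₁ = (P₂/P₁)^((γ−1)/γ) ⇒ T₂ = 462×(0.343)^0.286 = 340 K; V₂ = 92.3 L.

92.3 L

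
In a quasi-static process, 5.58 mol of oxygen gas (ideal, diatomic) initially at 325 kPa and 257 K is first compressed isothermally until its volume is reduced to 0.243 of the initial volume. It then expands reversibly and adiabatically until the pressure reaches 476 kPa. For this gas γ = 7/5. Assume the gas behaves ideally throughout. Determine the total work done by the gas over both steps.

-9250 J

V₁ = nRT₁/P₁ = 5.58×8.314×257/325 = 36.7 L.
Step 1 — Isothermal: T stays 257 K; PV = const ⇒ V₂ = 8.91 L, P₂ = 1340 kPa.
ΔU = 0 (ideal gas, T constant).
W = nRT ln(V₂/V₁) = 5.58×8.314×257×ln(0.243) = -16900 J.
Q = ΔU + W = -16900 J.
State after step 1: P = 1340 kPa, V = 8.91 L, T = 257 K.
Step 2 — Adiabatic: T₂/T₁ = (P₂/P₁)^((γ−1)/γ) ⇒ T₂ = 257×(0.356)^0.286 = 191 K; V₂ = 18.6 L.
ΔU = nCvΔT = 5.58×20.8×(191−257) = -7620 J.
Q = 0 for an adiabatic process, so W = −ΔU = 7620 J.
Net over both steps: W = -9250 J, Q = -16900 J, ΔU = -7620 J.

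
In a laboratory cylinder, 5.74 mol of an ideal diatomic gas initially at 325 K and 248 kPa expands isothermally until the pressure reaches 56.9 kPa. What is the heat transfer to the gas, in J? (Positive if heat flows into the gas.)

22800 J

V₁ = nRT₁/P₁ = 5.74×8.314×325/248 = 62.5 L.
Isothermal: T stays 325 K; PV = const ⇒ V₂ = 273 L, P₂ = 56.9 kPa.
ΔU = 0 (ideal gas, T constant).
W = nRT ln(V₂/V₁) = 5.74×8.314×325×ln(4.36) = 22800 J.
Q = ΔU + W = 22800 J.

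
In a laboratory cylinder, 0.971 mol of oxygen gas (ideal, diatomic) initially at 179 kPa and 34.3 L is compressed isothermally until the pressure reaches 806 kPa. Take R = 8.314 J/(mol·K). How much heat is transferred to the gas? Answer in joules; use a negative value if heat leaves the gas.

T₁ = P₁V₁/(nR) = 179×34.3/(0.971×8.314) = 761 K.
Isothermal: T stays 761 K; PV = const ⇒ V₂ = 7.62 L, P₂ = 806 kPa.
ΔU = 0 (ideal gas, T constant).
W = nRT ln(V₂/V₁) = 0.971×8.314×761×ln(0.222) = -9240 J.
Q = ΔU + W = -9240 J.

-9240 J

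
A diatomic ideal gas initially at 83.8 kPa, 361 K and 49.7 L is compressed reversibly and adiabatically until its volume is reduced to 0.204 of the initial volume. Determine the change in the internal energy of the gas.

9250 J

n = P₁V₁/(RT₁) = 83.8×49.7/(8.314×361) = 1.39 mol.
Adiabatic: TV^(γ−1) = const ⇒ T₂ = 361×(4.90)^0.400 = 682 K; PV^γ = const ⇒ P₂ = 776 kPa.
For an ideal gas ΔU = nCvΔT with Cv = (5/2)R = 20.8 J/(mol·K).
ΔU = 1.39×20.8×(682−361) = 9250 J.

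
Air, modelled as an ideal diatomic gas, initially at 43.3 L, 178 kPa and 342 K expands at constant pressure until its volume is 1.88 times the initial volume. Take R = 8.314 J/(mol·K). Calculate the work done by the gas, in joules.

n = P₁V₁/(RT₁) = 178×43.3/(8.314×342) = 2.71 mol.
Isobaric: P stays 178 kPa; V/T = const ⇒ T₂ = 643 K, V₂ = 81.4 L.
W = PΔV = 178×(81.4−43.3) kPa·L = 6780 J.

6780 J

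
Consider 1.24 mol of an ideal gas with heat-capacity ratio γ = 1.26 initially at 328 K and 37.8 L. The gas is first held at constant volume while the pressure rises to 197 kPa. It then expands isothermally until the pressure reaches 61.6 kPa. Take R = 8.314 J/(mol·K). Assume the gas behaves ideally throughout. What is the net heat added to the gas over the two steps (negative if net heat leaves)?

P₁ = nRT₁/V₁ = 1.24×8.314×328/37.8 = 89.5 kPa.
Step 1 — Isochoric: V stays 37.8 L; P/T = const ⇒ T₂ = 722 K, P₂ = 197 kPa.
W = 0 (no volume change).
ΔU = nCvΔT = 1.24×32.0×(722−328) = 15600 J.
Q = ΔU = 15600 J.
State after step 1: P = 197 kPa, V = 37.8 L, T = 722 K.
Step 2 — Isothermal: T stays 722 K; PV = const ⇒ V₂ = 121 L, P₂ = 61.6 kPa.
ΔU = 0 (ideal gas, T constant).
W = nRT ln(V₂/V₁) = 1.24×8.314×722×ln(3.20) = 8660 J.
Q = ΔU + W = 8660 J.
Net over both steps: W = 8660 J, Q = 24300 J, ΔU = 15600 J.

24300 J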